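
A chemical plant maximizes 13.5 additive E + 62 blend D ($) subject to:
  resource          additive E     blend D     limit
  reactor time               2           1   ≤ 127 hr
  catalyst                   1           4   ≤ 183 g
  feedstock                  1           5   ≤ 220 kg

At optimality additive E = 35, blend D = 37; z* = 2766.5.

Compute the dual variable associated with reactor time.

0

At the optimum: reactor time uses 107 of 127 (slack = 20); catalyst uses 183 of 183 (binding); feedstock uses 220 of 220 (binding).
Slack constraints have shadow price 0 (complementary slackness).
Dual feasibility on the basic columns requires 1·y_catalyst + 1·y_feedstock = 13.5, 4·y_catalyst + 5·y_feedstock = 62.
Solving: y_catalyst = 5.5, y_feedstock = 8.
Shadow price of reactor time = 0.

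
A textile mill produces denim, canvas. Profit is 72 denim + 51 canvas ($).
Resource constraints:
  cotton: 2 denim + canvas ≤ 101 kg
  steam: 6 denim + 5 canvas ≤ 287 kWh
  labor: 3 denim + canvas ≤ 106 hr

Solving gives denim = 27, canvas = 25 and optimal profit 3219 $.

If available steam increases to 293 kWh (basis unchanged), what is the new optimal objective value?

3273

Binding: steam and labor. Non-binding: cotton (22 unused).
Slack constraints have shadow price 0 (complementary slackness).
Dual feasibility on the basic columns requires 6·y_steam + 3·y_labor = 72, 5·y_steam + 1·y_labor = 51.
→ y_steam = 9 and y_labor = 6.
Δz = y_steam·Δb = 9 × (6) = 54, so new z* = 3219 + 54 = 3273.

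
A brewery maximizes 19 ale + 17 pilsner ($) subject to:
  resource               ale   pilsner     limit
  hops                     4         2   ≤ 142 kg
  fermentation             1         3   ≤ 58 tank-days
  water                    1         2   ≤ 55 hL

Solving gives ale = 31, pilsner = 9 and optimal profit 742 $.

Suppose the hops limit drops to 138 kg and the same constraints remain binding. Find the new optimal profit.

726

Check each constraint at x*: hops 142/142 (tight); fermentation 58/58 (tight); water 49/55 (slack 6).
By complementary slackness, y = 0 for the non-binding constraint.
From A_Bᵀ y = c: 4·y_hops + 1·y_fermentation = 19; 2·y_hops + 3·y_fermentation = 17.
This yields shadow prices y_hops = 4, y_fermentation = 3.
Δz = y_hops·Δb = 4 × (-4) = -16, so new z* = 742 − 16 = 726.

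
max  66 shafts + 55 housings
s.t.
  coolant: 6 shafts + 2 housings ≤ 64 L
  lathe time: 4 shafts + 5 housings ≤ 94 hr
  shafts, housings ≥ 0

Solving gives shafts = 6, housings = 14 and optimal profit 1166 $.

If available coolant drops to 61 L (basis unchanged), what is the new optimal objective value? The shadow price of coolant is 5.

1151

Δb = -3, so new z* = 1166 + (5)·(-3) = 1166 − 15 = 1151.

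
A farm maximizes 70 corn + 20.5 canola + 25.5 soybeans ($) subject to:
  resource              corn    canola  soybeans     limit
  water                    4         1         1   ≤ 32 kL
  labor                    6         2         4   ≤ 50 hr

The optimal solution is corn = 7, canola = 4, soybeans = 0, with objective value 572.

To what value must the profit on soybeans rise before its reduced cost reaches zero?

Check each constraint at x*: water 32/32 (tight); labor 50/50 (tight).
The binding rows give the dual system: 4·y_water + 6·y_labor = 70 and 1·y_water + 2·y_labor = 20.5.
This yields shadow prices y_water = 8.5, y_labor = 6.
soybeans enters the basis when its profit ≥ yᵀa₃ = 8.5·1 + 6·4 = 32.5.

32.5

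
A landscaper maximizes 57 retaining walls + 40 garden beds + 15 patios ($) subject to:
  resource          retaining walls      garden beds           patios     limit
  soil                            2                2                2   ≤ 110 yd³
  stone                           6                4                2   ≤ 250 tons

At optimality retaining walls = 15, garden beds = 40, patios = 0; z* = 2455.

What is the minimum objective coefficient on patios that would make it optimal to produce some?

23

Check each constraint at x*: soil 110/110 (tight); stone 250/250 (tight).
The binding rows give the dual system: 2·y_soil + 6·y_stone = 57 and 2·y_soil + 4·y_stone = 40.
This yields shadow prices y_soil = 3, y_stone = 8.5.
patios enters the basis when its profit ≥ yᵀa₃ = 3·2 + 8.5·2 = 23.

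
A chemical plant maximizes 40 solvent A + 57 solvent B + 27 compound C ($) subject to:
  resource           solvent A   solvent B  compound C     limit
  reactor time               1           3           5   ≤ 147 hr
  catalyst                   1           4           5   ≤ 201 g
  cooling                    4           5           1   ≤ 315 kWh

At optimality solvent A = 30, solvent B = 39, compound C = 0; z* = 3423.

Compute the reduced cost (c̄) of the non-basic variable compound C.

-2

Binding: reactor time and cooling. Non-binding: catalyst (15 unused).
Slack constraints have shadow price 0 (complementary slackness).
Dual feasibility on the basic columns requires 1·y_reactor time + 4·y_cooling = 40, 3·y_reactor time + 5·y_cooling = 57.
→ y_reactor time = 4 and y_cooling = 9.
Reduced cost of compound C: c₃ − yᵀa₃ = 27 − (4·5 + 9·1) = 27 − 29 = -2.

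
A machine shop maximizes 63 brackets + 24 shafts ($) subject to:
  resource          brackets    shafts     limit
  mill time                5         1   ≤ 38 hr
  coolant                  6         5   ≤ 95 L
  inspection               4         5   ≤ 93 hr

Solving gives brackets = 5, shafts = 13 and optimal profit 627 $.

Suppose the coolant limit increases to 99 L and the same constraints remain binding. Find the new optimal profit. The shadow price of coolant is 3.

Δb = 4, so new z* = 627 + (3)·(4) = 627 + 12 = 639.

639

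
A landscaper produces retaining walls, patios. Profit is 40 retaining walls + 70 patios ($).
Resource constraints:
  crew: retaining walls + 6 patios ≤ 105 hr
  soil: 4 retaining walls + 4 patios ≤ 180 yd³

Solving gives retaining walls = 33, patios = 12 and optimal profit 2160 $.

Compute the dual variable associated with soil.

8.5

Check each constraint at x*: crew 105/105 (tight); soil 180/180 (tight).
Dual feasibility on the basic columns requires 1·y_crew + 4·y_soil = 40, 6·y_crew + 4·y_soil = 70.
This yields shadow prices y_crew = 6, y_soil = 8.5.
Shadow price of soil = 8.5.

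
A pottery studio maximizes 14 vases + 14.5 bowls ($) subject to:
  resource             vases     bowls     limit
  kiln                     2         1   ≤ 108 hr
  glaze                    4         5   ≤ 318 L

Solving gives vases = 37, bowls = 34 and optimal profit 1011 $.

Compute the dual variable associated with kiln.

Both kiln and glaze are binding at x*.
From A_Bᵀ y = c: 2·y_kiln + 4·y_glaze = 14; 1·y_kiln + 5·y_glaze = 14.5.
Solving: y_kiln = 2, y_glaze = 2.5.
Shadow price of kiln = 2.

2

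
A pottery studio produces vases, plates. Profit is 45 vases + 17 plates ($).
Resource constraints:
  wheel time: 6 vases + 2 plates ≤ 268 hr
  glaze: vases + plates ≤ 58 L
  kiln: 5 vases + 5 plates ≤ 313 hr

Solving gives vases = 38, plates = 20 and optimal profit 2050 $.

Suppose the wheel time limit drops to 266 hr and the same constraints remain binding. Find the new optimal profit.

2036

Check each constraint at x*: wheel time 268/268 (tight); glaze 58/58 (tight); kiln 290/313 (slack 23).
Slack constraints have shadow price 0 (complementary slackness).
From A_Bᵀ y = c: 6·y_wheel time + 1·y_glaze = 45; 2·y_wheel time + 1·y_glaze = 17.
Solving: y_wheel time = 7, y_glaze = 3.
Δz = y_wheel time·Δb = 7 × (-2) = -14, so new z* = 2050 − 14 = 2036.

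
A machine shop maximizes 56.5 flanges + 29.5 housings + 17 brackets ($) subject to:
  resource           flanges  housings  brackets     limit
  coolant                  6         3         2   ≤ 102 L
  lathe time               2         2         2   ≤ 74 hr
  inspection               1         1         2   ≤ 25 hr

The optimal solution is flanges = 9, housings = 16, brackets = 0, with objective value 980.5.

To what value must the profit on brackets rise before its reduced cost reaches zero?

23

Binding: coolant and inspection. Non-binding: lathe time (24 unused).
By complementary slackness, y = 0 for the non-binding constraint.
From A_Bᵀ y = c: 6·y_coolant + 1·y_inspection = 56.5; 3·y_coolant + 1·y_inspection = 29.5.
This yields shadow prices y_coolant = 9, y_inspection = 2.5.
brackets enters the basis when its profit ≥ yᵀa₃ = 9·2 + 2.5·2 = 23.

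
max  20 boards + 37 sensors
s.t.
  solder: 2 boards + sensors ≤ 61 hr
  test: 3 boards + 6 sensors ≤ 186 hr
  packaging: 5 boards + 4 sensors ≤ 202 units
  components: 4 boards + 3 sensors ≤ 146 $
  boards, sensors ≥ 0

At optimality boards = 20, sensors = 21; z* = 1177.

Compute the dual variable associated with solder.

1

Check each constraint at x*: solder 61/61 (tight); test 186/186 (tight); packaging 184/202 (slack 18); components 143/146 (slack 3).
Since packaging, components are not tight, their duals are 0.
The binding rows give the dual system: 2·y_solder + 3·y_test = 20 and 1·y_solder + 6·y_test = 37.
This yields shadow prices y_solder = 1, y_test = 6.
Shadow price of solder = 1.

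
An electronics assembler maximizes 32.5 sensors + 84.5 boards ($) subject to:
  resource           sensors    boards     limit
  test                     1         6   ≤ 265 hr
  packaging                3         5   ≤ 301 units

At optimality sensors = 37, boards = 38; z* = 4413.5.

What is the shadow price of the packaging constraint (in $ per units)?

8.5

Both test and packaging are binding at x*.
From A_Bᵀ y = c: 1·y_test + 3·y_packaging = 32.5; 6·y_test + 5·y_packaging = 84.5.
Solving: y_test = 7, y_packaging = 8.5.
Shadow price of packaging = 8.5.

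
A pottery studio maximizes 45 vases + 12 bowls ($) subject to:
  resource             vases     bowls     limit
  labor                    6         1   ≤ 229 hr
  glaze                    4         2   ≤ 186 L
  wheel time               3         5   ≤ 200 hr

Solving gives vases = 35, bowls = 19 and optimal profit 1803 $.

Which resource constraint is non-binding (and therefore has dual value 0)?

glaze

labor: 229/229 (binding)
glaze: 178/186 (slack 8)
wheel time: 200/200 (binding)
By complementary slackness, a constraint with positive slack has shadow price 0 → glaze.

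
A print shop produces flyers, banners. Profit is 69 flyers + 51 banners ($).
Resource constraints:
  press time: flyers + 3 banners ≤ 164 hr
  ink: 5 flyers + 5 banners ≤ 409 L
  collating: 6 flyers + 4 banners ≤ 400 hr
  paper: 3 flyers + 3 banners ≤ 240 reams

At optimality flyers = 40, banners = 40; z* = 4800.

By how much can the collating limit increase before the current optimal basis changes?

Binding constraints: collating, paper. The basis is B = [[6,4],[3,3]] with det 6.
Per unit increase in collating, x* moves by d = (0.5, -0.5).
The basis stays optimal until banners reaches 0; allowable increase = 80 hr.

80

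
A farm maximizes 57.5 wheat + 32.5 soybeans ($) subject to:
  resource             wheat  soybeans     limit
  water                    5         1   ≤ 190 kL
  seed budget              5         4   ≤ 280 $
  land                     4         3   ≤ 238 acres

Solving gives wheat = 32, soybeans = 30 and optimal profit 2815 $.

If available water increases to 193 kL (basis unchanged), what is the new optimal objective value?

2828.5

At the optimum: water uses 190 of 190 (binding); seed budget uses 280 of 280 (binding); land uses 218 of 238 (slack = 20).
By complementary slackness, y = 0 for the non-binding constraint.
From A_Bᵀ y = c: 5·y_water + 5·y_seed budget = 57.5; 1·y_water + 4·y_seed budget = 32.5.
Solving: y_water = 4.5, y_seed budget = 7.
Δz = y_water·Δb = 4.5 × (3) = 13.5, so new z* = 2815 + 13.5 = 2828.5.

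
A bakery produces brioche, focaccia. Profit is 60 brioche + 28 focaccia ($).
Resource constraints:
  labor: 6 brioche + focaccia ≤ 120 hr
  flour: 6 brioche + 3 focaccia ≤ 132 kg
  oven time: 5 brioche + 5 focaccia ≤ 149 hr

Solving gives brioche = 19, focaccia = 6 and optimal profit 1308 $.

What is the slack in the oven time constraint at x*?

24

oven time used = 5·19 + 5·6 = 125; slack = 149 − 125 = 24.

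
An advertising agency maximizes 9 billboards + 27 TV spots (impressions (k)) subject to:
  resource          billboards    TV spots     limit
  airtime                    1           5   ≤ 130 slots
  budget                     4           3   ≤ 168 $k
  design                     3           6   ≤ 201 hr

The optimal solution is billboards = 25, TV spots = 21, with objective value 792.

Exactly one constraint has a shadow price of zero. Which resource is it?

airtime: 130/130 (binding)
budget: 163/168 (slack 5)
design: 201/201 (binding)
By complementary slackness, a constraint with positive slack has shadow price 0 → budget.

budget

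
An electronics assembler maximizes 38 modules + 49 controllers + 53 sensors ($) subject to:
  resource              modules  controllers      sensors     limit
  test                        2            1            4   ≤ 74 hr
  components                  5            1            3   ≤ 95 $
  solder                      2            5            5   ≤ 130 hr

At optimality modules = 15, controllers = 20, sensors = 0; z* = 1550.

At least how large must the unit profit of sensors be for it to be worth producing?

At the optimum: test uses 50 of 74 (slack = 24); components uses 95 of 95 (binding); solder uses 130 of 130 (binding).
Since test is not tight, its dual is 0.
From A_Bᵀ y = c: 5·y_components + 2·y_solder = 38; 1·y_components + 5·y_solder = 49.
→ y_components = 4 and y_solder = 9.
sensors enters the basis when its profit ≥ yᵀa₃ = 4·3 + 9·5 = 57.

57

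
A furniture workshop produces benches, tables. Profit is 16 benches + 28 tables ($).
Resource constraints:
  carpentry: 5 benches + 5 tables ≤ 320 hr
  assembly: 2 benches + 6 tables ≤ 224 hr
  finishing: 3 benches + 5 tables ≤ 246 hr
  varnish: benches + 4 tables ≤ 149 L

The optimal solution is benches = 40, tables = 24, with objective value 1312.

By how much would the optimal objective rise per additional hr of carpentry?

Binding: carpentry and assembly. Non-binding: finishing (6 unused), varnish (13 unused).
Slack constraints have shadow price 0 (complementary slackness).
The binding rows give the dual system: 5·y_carpentry + 2·y_assembly = 16 and 5·y_carpentry + 6·y_assembly = 28.
→ y_carpentry = 2 and y_assembly = 3.
Shadow price of carpentry = 2.

2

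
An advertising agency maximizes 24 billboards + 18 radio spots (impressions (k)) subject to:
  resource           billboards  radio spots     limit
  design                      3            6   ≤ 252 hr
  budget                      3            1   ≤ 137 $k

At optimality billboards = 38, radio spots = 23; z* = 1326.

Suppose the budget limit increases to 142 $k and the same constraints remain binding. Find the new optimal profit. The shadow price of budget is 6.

Δb = 5, so new z* = 1326 + (6)·(5) = 1326 + 30 = 1356.

1356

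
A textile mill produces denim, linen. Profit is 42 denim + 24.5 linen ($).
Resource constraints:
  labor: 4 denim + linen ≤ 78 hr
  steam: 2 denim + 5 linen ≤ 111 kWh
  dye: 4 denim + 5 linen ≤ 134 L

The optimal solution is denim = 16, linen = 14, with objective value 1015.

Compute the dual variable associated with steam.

0

Check each constraint at x*: labor 78/78 (tight); steam 102/111 (slack 9); dye 134/134 (tight).
Slack constraints have shadow price 0 (complementary slackness).
From A_Bᵀ y = c: 4·y_labor + 4·y_dye = 42; 1·y_labor + 5·y_dye = 24.5.
Solving: y_labor = 7, y_dye = 3.5.
Shadow price of steam = 0.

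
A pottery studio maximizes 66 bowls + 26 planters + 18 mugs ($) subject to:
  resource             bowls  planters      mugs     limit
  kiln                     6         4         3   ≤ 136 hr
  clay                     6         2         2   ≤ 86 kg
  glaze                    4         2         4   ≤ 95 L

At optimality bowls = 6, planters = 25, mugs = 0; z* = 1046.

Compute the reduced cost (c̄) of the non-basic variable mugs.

-6

At the optimum: kiln uses 136 of 136 (binding); clay uses 86 of 86 (binding); glaze uses 74 of 95 (slack = 21).
Slack constraints have shadow price 0 (complementary slackness).
The binding rows give the dual system: 6·y_kiln + 6·y_clay = 66 and 4·y_kiln + 2·y_clay = 26.
This yields shadow prices y_kiln = 2, y_clay = 9.
Reduced cost of mugs: c₃ − yᵀa₃ = 18 − (2·3 + 9·2) = 18 − 24 = -6.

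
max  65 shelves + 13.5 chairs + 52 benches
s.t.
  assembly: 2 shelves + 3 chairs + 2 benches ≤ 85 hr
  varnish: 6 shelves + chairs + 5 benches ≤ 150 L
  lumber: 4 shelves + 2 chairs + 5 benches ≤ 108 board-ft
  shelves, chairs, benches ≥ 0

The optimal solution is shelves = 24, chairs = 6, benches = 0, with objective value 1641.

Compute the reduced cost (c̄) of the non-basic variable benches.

-5.5

Binding: varnish and lumber. Non-binding: assembly (19 unused).
Slack constraints have shadow price 0 (complementary slackness).
The binding rows give the dual system: 6·y_varnish + 4·y_lumber = 65 and 1·y_varnish + 2·y_lumber = 13.5.
→ y_varnish = 9.5 and y_lumber = 2.
Reduced cost of benches: c₃ − yᵀa₃ = 52 − (9.5·5 + 2·5) = 52 − 57.5 = -5.5.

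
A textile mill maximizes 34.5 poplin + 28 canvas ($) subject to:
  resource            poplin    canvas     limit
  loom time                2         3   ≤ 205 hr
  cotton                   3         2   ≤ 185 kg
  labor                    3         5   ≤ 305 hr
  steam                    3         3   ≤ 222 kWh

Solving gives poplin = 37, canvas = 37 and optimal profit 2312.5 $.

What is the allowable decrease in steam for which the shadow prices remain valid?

Binding constraints: cotton, steam. The basis is B = [[3,2],[3,3]] with det 3.
Per unit decrease in steam, x* moves by d = (0.6667, -1).
The basis stays optimal until canvas reaches 0; allowable decrease = 37 kWh.

37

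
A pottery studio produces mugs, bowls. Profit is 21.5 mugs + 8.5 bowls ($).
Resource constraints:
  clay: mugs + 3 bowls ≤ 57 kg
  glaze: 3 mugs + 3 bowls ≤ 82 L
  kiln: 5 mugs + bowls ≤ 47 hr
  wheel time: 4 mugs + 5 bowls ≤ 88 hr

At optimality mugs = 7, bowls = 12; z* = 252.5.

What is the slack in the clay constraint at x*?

14

clay used = 1·7 + 3·12 = 43; slack = 57 − 43 = 14.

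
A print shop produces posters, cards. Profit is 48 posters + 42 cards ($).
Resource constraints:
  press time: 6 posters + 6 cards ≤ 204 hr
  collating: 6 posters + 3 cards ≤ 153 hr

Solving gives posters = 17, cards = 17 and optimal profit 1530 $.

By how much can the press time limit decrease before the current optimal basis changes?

Binding constraints: press time, collating. The basis is B = [[6,6],[6,3]] with det -18.
Per unit decrease in press time, x* moves by d = (0.1667, -0.3333).
The basis stays optimal until cards reaches 0; allowable decrease = 51 hr.

51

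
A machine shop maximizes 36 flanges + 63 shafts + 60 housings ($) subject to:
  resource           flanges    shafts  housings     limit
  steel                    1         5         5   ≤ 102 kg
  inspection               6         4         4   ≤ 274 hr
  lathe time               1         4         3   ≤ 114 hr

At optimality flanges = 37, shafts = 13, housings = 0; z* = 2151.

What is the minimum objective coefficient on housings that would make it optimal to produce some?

At the optimum: steel uses 102 of 102 (binding); inspection uses 274 of 274 (binding); lathe time uses 89 of 114 (slack = 25).
Since lathe time is not tight, its dual is 0.
Dual feasibility on the basic columns requires 1·y_steel + 6·y_inspection = 36, 5·y_steel + 4·y_inspection = 63.
This yields shadow prices y_steel = 9, y_inspection = 4.5.
housings enters the basis when its profit ≥ yᵀa₃ = 9·5 + 4.5·4 = 63.

63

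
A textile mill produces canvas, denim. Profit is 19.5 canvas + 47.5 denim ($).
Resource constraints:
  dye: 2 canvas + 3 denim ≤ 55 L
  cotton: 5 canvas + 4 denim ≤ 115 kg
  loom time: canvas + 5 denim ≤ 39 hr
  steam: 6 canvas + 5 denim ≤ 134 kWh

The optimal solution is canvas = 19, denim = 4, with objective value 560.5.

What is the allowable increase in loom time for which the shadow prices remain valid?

15.625

Binding constraints: loom time, steam. The basis is B = [[1,5],[6,5]] with det -25.
Per unit increase in loom time, x* moves by d = (-0.2, 0.24).
The basis stays optimal until dye becomes binding; allowable increase = 15.625 hr.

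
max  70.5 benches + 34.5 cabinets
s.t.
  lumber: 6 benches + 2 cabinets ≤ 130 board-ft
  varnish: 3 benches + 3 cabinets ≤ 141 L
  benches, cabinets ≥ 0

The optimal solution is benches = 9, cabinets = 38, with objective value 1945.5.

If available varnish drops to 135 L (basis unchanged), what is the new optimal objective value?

1912.5

At the optimum: lumber uses 130 of 130 (binding); varnish uses 141 of 141 (binding).
Dual feasibility on the basic columns requires 6·y_lumber + 3·y_varnish = 70.5, 2·y_lumber + 3·y_varnish = 34.5.
→ y_lumber = 9 and y_varnish = 5.5.
Δz = y_varnish·Δb = 5.5 × (-6) = -33, so new z* = 1945.5 − 33 = 1912.5.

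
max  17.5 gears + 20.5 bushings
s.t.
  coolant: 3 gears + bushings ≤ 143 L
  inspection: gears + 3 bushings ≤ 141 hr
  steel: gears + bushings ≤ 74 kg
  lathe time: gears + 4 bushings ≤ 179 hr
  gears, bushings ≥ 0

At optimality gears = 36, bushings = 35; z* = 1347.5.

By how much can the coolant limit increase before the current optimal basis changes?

12

Binding constraints: coolant, inspection. The basis is B = [[3,1],[1,3]] with det 8.
Per unit increase in coolant, x* moves by d = (0.375, -0.125).
The basis stays optimal until steel becomes binding; allowable increase = 12 L.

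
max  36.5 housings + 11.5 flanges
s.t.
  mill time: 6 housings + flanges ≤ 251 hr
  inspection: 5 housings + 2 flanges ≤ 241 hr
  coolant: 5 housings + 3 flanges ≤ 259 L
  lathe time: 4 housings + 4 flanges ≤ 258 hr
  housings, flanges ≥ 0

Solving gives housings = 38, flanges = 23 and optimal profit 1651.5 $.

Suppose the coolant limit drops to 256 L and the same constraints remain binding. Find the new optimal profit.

1644

At the optimum: mill time uses 251 of 251 (binding); inspection uses 236 of 241 (slack = 5); coolant uses 259 of 259 (binding); lathe time uses 244 of 258 (slack = 14).
Slack constraints have shadow price 0 (complementary slackness).
From A_Bᵀ y = c: 6·y_mill time + 5·y_coolant = 36.5; 1·y_mill time + 3·y_coolant = 11.5.
This yields shadow prices y_mill time = 4, y_coolant = 2.5.
Δz = y_coolant·Δb = 2.5 × (-3) = -7.5, so new z* = 1651.5 − 7.5 = 1644.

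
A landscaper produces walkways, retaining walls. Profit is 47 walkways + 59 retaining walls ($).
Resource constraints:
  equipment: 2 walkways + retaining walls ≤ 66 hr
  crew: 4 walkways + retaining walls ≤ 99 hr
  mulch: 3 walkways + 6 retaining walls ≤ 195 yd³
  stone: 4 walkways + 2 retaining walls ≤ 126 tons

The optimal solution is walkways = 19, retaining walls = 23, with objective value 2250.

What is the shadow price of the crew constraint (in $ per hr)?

Binding: crew and mulch. Non-binding: equipment (5 unused), stone (4 unused).
Slack constraints have shadow price 0 (complementary slackness).
Dual feasibility on the basic columns requires 4·y_crew + 3·y_mulch = 47, 1·y_crew + 6·y_mulch = 59.
Solving: y_crew = 5, y_mulch = 9.
Shadow price of crew = 5.

5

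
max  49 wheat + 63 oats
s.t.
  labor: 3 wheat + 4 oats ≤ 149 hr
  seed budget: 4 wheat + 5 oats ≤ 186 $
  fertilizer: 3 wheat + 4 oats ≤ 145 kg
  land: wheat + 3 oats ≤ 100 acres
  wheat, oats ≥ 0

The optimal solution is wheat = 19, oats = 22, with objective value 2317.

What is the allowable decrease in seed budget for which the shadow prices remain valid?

Binding constraints: seed budget, fertilizer. The basis is B = [[4,5],[3,4]] with det 1.
Per unit decrease in seed budget, x* moves by d = (-4, 3).
The basis stays optimal until land becomes binding; allowable decrease = 3 $.

3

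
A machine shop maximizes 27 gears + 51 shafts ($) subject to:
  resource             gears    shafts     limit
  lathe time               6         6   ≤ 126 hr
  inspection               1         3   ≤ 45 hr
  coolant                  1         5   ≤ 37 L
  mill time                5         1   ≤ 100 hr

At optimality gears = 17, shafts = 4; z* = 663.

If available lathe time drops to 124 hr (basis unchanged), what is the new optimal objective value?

Binding: lathe time and coolant. Non-binding: inspection (16 unused), mill time (11 unused).
Slack constraints have shadow price 0 (complementary slackness).
The binding rows give the dual system: 6·y_lathe time + 1·y_coolant = 27 and 6·y_lathe time + 5·y_coolant = 51.
→ y_lathe time = 3.5 and y_coolant = 6.
Δz = y_lathe time·Δb = 3.5 × (-2) = -7, so new z* = 663 − 7 = 656.

656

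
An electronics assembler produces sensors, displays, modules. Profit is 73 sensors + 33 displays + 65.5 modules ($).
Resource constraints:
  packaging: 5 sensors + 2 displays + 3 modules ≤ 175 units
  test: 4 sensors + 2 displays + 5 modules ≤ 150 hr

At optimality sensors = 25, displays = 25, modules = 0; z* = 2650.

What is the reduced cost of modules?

Both packaging and test are binding at x*.
The binding rows give the dual system: 5·y_packaging + 4·y_test = 73 and 2·y_packaging + 2·y_test = 33.
→ y_packaging = 7 and y_test = 9.5.
Reduced cost of modules: c₃ − yᵀa₃ = 65.5 − (7·3 + 9.5·5) = 65.5 − 68.5 = -3.

-3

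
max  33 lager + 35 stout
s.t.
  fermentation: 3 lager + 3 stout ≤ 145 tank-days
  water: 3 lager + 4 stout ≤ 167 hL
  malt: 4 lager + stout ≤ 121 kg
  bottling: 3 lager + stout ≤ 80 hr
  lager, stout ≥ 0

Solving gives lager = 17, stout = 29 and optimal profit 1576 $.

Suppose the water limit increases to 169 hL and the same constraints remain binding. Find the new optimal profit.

1592

Binding: water and bottling. Non-binding: fermentation (7 unused), malt (24 unused).
By complementary slackness, y = 0 for the non-binding constraints.
Dual feasibility on the basic columns requires 3·y_water + 3·y_bottling = 33, 4·y_water + 1·y_bottling = 35.
→ y_water = 8 and y_bottling = 3.
Δz = y_water·Δb = 8 × (2) = 16, so new z* = 1576 + 16 = 1592.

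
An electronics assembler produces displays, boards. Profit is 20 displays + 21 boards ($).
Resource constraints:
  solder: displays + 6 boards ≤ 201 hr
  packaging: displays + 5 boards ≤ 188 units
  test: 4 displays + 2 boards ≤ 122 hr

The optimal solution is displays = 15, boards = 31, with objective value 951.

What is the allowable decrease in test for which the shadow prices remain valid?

Binding constraints: solder, test. The basis is B = [[1,6],[4,2]] with det -22.
Per unit decrease in test, x* moves by d = (-0.2727, 0.0455).
The basis stays optimal until displays reaches 0; allowable decrease = 55 hr.

55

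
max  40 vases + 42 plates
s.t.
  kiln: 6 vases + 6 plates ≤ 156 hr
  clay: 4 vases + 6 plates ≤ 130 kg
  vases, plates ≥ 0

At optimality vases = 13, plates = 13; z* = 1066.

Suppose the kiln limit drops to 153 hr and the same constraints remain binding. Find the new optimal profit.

At the optimum: kiln uses 156 of 156 (binding); clay uses 130 of 130 (binding).
From A_Bᵀ y = c: 6·y_kiln + 4·y_clay = 40; 6·y_kiln + 6·y_clay = 42.
Solving: y_kiln = 6, y_clay = 1.
Δz = y_kiln·Δb = 6 × (-3) = -18, so new z* = 1066 − 18 = 1048.

1048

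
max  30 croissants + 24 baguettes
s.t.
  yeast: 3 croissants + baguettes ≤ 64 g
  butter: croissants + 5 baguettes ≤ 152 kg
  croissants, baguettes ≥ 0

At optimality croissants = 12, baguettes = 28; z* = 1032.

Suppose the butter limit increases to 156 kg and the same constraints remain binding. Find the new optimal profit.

Check each constraint at x*: yeast 64/64 (tight); butter 152/152 (tight).
From A_Bᵀ y = c: 3·y_yeast + 1·y_butter = 30; 1·y_yeast + 5·y_butter = 24.
This yields shadow prices y_yeast = 9, y_butter = 3.
Δz = y_butter·Δb = 3 × (4) = 12, so new z* = 1032 + 12 = 1044.

1044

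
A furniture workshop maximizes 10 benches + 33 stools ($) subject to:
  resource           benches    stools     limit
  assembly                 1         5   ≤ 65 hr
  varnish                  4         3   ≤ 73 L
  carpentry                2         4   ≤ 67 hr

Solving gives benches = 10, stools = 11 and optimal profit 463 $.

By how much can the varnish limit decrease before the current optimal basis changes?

34

Binding constraints: assembly, varnish. The basis is B = [[1,5],[4,3]] with det -17.
Per unit decrease in varnish, x* moves by d = (-0.2941, 0.0588).
The basis stays optimal until benches reaches 0; allowable decrease = 34 L.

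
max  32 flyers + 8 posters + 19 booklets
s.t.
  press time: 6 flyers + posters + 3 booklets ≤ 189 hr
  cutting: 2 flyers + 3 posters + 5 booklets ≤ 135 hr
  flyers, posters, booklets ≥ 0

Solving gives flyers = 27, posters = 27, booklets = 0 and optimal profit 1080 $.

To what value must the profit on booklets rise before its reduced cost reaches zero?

Both press time and cutting are binding at x*.
From A_Bᵀ y = c: 6·y_press time + 2·y_cutting = 32; 1·y_press time + 3·y_cutting = 8.
→ y_press time = 5 and y_cutting = 1.
booklets enters the basis when its profit ≥ yᵀa₃ = 5·3 + 1·5 = 20.

20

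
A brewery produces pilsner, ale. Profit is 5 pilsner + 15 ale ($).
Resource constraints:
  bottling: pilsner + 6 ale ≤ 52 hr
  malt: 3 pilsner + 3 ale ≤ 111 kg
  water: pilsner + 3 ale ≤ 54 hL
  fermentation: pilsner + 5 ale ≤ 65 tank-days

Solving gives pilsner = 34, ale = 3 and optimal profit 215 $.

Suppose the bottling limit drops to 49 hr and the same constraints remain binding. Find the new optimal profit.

209

Check each constraint at x*: bottling 52/52 (tight); malt 111/111 (tight); water 43/54 (slack 11); fermentation 49/65 (slack 16).
Slack constraints have shadow price 0 (complementary slackness).
From A_Bᵀ y = c: 1·y_bottling + 3·y_malt = 5; 6·y_bottling + 3·y_malt = 15.
Solving: y_bottling = 2, y_malt = 1.
Δz = y_bottling·Δb = 2 × (-3) = -6, so new z* = 215 − 6 = 209.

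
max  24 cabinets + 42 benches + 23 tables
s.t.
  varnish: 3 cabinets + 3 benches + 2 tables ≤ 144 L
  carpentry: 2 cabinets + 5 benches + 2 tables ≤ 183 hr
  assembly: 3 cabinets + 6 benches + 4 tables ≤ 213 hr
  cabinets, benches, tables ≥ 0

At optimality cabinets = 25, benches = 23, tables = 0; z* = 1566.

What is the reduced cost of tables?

-5

At the optimum: varnish uses 144 of 144 (binding); carpentry uses 165 of 183 (slack = 18); assembly uses 213 of 213 (binding).
Since carpentry is not tight, its dual is 0.
The binding rows give the dual system: 3·y_varnish + 3·y_assembly = 24 and 3·y_varnish + 6·y_assembly = 42.
→ y_varnish = 2 and y_assembly = 6.
Reduced cost of tables: c₃ − yᵀa₃ = 23 − (2·2 + 6·4) = 23 − 28 = -5.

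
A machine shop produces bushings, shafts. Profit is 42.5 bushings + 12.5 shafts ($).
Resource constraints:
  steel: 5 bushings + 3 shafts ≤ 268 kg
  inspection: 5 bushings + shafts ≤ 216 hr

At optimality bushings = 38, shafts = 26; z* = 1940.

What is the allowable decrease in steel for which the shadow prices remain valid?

52

Binding constraints: steel, inspection. The basis is B = [[5,3],[5,1]] with det -10.
Per unit decrease in steel, x* moves by d = (0.1, -0.5).
The basis stays optimal until shafts reaches 0; allowable decrease = 52 kg.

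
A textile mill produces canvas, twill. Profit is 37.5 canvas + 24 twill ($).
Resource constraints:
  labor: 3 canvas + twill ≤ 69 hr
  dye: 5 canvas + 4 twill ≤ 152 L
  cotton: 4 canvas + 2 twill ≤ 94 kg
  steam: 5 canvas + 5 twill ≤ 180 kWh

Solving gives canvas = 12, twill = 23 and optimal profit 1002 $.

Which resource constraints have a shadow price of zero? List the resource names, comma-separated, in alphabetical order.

labor: 59/69 (slack 10)
dye: 152/152 (binding)
cotton: 94/94 (binding)
steam: 175/180 (slack 5)
By complementary slackness, a constraint with positive slack has shadow price 0 → labor, steam.

labor, steam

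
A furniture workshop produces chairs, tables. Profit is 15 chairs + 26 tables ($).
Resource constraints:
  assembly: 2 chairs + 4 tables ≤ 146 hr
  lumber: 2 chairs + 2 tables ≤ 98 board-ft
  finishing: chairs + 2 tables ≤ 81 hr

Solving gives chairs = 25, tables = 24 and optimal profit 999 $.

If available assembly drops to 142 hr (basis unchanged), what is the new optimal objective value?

977

Check each constraint at x*: assembly 146/146 (tight); lumber 98/98 (tight); finishing 73/81 (slack 8).
Since finishing is not tight, its dual is 0.
Dual feasibility on the basic columns requires 2·y_assembly + 2·y_lumber = 15, 4·y_assembly + 2·y_lumber = 26.
Solving: y_assembly = 5.5, y_lumber = 2.
Δz = y_assembly·Δb = 5.5 × (-4) = -22, so new z* = 999 − 22 = 977.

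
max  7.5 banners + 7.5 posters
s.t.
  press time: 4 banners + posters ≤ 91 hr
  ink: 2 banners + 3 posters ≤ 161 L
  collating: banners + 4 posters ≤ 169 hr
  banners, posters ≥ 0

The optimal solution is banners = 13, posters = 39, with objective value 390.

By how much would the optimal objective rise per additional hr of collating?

At the optimum: press time uses 91 of 91 (binding); ink uses 143 of 161 (slack = 18); collating uses 169 of 169 (binding).
Slack constraints have shadow price 0 (complementary slackness).
From A_Bᵀ y = c: 4·y_press time + 1·y_collating = 7.5; 1·y_press time + 4·y_collating = 7.5.
This yields shadow prices y_press time = 1.5, y_collating = 1.5.
Shadow price of collating = 1.5.

1.5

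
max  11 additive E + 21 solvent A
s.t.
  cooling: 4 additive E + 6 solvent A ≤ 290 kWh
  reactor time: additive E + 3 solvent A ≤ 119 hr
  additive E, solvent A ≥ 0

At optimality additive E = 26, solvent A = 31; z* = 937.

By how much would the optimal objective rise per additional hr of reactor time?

3

Both cooling and reactor time are binding at x*.
From A_Bᵀ y = c: 4·y_cooling + 1·y_reactor time = 11; 6·y_cooling + 3·y_reactor time = 21.
Solving: y_cooling = 2, y_reactor time = 3.
Shadow price of reactor time = 3.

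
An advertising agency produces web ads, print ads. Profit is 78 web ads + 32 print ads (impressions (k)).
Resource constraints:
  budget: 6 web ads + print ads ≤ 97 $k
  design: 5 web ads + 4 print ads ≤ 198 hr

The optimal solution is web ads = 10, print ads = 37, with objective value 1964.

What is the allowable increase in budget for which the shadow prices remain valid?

Binding constraints: budget, design. The basis is B = [[6,1],[5,4]] with det 19.
Per unit increase in budget, x* moves by d = (0.2105, -0.2632).
The basis stays optimal until print ads reaches 0; allowable increase = 140.6 $k.

140.6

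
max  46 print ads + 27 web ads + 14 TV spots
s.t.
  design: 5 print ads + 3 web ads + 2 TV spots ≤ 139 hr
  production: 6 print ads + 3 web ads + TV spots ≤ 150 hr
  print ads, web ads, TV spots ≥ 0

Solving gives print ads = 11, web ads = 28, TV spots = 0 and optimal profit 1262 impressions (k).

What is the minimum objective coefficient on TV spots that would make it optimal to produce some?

17

Check each constraint at x*: design 139/139 (tight); production 150/150 (tight).
Dual feasibility on the basic columns requires 5·y_design + 6·y_production = 46, 3·y_design + 3·y_production = 27.
→ y_design = 8 and y_production = 1.
TV spots enters the basis when its profit ≥ yᵀa₃ = 8·2 + 1·1 = 17.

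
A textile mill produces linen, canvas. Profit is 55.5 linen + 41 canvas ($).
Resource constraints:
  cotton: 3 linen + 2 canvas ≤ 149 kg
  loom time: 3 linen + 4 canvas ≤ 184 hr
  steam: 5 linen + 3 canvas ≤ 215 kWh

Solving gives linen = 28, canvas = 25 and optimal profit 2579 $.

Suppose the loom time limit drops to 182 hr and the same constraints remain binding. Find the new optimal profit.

Check each constraint at x*: cotton 134/149 (slack 15); loom time 184/184 (tight); steam 215/215 (tight).
Since cotton is not tight, its dual is 0.
Dual feasibility on the basic columns requires 3·y_loom time + 5·y_steam = 55.5, 4·y_loom time + 3·y_steam = 41.
This yields shadow prices y_loom time = 3.5, y_steam = 9.
Δz = y_loom time·Δb = 3.5 × (-2) = -7, so new z* = 2579 − 7 = 2572.

2572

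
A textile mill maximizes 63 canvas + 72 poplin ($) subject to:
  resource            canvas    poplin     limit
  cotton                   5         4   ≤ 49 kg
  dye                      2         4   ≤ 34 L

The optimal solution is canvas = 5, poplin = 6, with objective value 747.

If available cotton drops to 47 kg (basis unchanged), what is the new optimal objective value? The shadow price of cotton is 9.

729

Δb = -2, so new z* = 747 + (9)·(-2) = 747 − 18 = 729.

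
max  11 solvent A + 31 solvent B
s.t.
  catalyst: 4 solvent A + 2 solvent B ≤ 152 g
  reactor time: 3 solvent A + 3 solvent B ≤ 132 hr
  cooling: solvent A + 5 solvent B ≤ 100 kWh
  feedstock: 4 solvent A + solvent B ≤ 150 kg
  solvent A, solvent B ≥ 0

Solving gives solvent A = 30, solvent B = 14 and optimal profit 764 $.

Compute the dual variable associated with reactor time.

2

Check each constraint at x*: catalyst 148/152 (slack 4); reactor time 132/132 (tight); cooling 100/100 (tight); feedstock 134/150 (slack 16).
Since catalyst, feedstock are not tight, their duals are 0.
The binding rows give the dual system: 3·y_reactor time + 1·y_cooling = 11 and 3·y_reactor time + 5·y_cooling = 31.
Solving: y_reactor time = 2, y_cooling = 5.
Shadow price of reactor time = 2.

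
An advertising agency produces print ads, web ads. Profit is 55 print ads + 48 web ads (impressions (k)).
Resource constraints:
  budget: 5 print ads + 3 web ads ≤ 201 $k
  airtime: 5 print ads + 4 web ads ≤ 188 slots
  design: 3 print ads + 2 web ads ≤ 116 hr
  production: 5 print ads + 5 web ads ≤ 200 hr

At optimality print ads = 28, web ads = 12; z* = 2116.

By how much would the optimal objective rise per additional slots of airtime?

At the optimum: budget uses 176 of 201 (slack = 25); airtime uses 188 of 188 (binding); design uses 108 of 116 (slack = 8); production uses 200 of 200 (binding).
Slack constraints have shadow price 0 (complementary slackness).
The binding rows give the dual system: 5·y_airtime + 5·y_production = 55 and 4·y_airtime + 5·y_production = 48.
Solving: y_airtime = 7, y_production = 4.
Shadow price of airtime = 7.

7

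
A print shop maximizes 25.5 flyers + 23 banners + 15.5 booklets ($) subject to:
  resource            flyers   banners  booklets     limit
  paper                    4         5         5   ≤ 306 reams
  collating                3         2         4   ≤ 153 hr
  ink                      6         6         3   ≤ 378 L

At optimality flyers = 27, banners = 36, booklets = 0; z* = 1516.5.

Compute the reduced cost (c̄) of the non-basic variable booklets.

At the optimum: paper uses 288 of 306 (slack = 18); collating uses 153 of 153 (binding); ink uses 378 of 378 (binding).
By complementary slackness, y = 0 for the non-binding constraint.
From A_Bᵀ y = c: 3·y_collating + 6·y_ink = 25.5; 2·y_collating + 6·y_ink = 23.
Solving: y_collating = 2.5, y_ink = 3.
Reduced cost of booklets: c₃ − yᵀa₃ = 15.5 − (2.5·4 + 3·3) = 15.5 − 19 = -3.5.

-3.5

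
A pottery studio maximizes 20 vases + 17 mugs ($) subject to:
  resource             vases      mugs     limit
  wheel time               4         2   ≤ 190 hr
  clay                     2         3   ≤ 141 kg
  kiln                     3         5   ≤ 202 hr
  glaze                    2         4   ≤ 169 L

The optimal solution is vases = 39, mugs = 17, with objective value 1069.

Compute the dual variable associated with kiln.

Check each constraint at x*: wheel time 190/190 (tight); clay 129/141 (slack 12); kiln 202/202 (tight); glaze 146/169 (slack 23).
Slack constraints have shadow price 0 (complementary slackness).
Dual feasibility on the basic columns requires 4·y_wheel time + 3·y_kiln = 20, 2·y_wheel time + 5·y_kiln = 17.
This yields shadow prices y_wheel time = 3.5, y_kiln = 2.
Shadow price of kiln = 2.

2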